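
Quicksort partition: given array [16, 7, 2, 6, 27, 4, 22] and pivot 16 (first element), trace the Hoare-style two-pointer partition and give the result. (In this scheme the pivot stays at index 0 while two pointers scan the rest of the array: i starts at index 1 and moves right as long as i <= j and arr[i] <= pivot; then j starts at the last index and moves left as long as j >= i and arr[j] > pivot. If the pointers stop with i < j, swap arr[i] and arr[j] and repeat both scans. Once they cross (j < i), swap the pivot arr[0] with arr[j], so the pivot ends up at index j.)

Hoare-style two-pointer partition with pivot = 16:

Initial array: [16, 7, 2, 6, 27, 4, 22]

Pointers start at i = 1, j = 6.
i stops at index 4 (arr[4]=27 > 16), j stops at index 5 (arr[5]=4 <= 16): swap arr[4] and arr[5], array becomes [16, 7, 2, 6, 4, 27, 22]
i ends at 5, j ends at 4: the pointers have crossed (j < i), so scanning stops.

Swap pivot arr[0] with arr[4] to place pivot at position 4: [4, 7, 2, 6, 16, 27, 22]
Pivot position: 4

After partitioning with pivot 16, the array becomes [4, 7, 2, 6, 16, 27, 22]. The pivot is placed at index 4. All elements to the left of the pivot are <= 16, and all elements to the right are > 16.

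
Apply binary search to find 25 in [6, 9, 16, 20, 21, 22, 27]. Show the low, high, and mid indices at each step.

Binary search for 25 in [6, 9, 16, 20, 21, 22, 27]:

lo=0, hi=6, mid=3, arr[mid]=20 -> 20 < 25, search right half
lo=4, hi=6, mid=5, arr[mid]=22 -> 22 < 25, search right half
lo=6, hi=6, mid=6, arr[mid]=27 -> 27 > 25, search left half
lo=6 > hi=5, target 25 not found

Binary search determines that 25 is not in the array after 3 comparisons. The search space was exhausted without finding the target.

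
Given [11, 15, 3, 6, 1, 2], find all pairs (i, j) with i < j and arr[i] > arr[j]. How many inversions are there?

Finding inversions in [11, 15, 3, 6, 1, 2]:

(0, 2): arr[0]=11 > arr[2]=3
(0, 3): arr[0]=11 > arr[3]=6
(0, 4): arr[0]=11 > arr[4]=1
(0, 5): arr[0]=11 > arr[5]=2
(1, 2): arr[1]=15 > arr[2]=3
(1, 3): arr[1]=15 > arr[3]=6
(1, 4): arr[1]=15 > arr[4]=1
(1, 5): arr[1]=15 > arr[5]=2
(2, 4): arr[2]=3 > arr[4]=1
(2, 5): arr[2]=3 > arr[5]=2
(3, 4): arr[3]=6 > arr[4]=1
(3, 5): arr[3]=6 > arr[5]=2

Total inversions: 12

The array has 12 inversion(s): (0,2), (0,3), (0,4), (0,5), (1,2), (1,3), (1,4), (1,5), (2,4), (2,5), (3,4), (3,5). Each pair (i,j) satisfies i < j and arr[i] > arr[j].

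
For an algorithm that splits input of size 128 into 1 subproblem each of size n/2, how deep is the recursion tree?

For divide and conquer with division factor 2:

Problem sizes at each level:
Level 0: 128
Level 1: 64
Level 2: 32
Level 3: 16
Level 4: 8
Level 5: 4
Level 6: 2
Level 7: 1

The root is level 0 and the size-1 base case is level 7 (the tree spans levels 0 through 7, i.e. 8 levels counting the root), so the depth is the number of divisions: log_2(128) = 7

The recursion tree depth is log_2(128) = 7. At each level, the problem size is divided by 2, so it takes 7 divisions to reduce to a base case of size 1. The algorithm makes 1 recursive call at each level.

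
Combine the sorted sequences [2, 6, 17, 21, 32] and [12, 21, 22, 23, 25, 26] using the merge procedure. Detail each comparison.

Merging process:

Compare 2 vs 12: take 2 from left. Merged: [2]
Compare 6 vs 12: take 6 from left. Merged: [2, 6]
Compare 17 vs 12: take 12 from right. Merged: [2, 6, 12]
Compare 17 vs 21: take 17 from left. Merged: [2, 6, 12, 17]
Compare 21 vs 21: take 21 from left. Merged: [2, 6, 12, 17, 21]
Compare 32 vs 21: take 21 from right. Merged: [2, 6, 12, 17, 21, 21]
Compare 32 vs 22: take 22 from right. Merged: [2, 6, 12, 17, 21, 21, 22]
Compare 32 vs 23: take 23 from right. Merged: [2, 6, 12, 17, 21, 21, 22, 23]
Compare 32 vs 25: take 25 from right. Merged: [2, 6, 12, 17, 21, 21, 22, 23, 25]
Compare 32 vs 26: take 26 from right. Merged: [2, 6, 12, 17, 21, 21, 22, 23, 25, 26]
Append remaining from left: [32]. Merged: [2, 6, 12, 17, 21, 21, 22, 23, 25, 26, 32]

Final merged array: [2, 6, 12, 17, 21, 21, 22, 23, 25, 26, 32]
Total comparisons: 10

The merged array is [2, 6, 12, 17, 21, 21, 22, 23, 25, 26, 32], requiring 10 comparisons. The merge step runs in O(n) time where n is the total number of elements.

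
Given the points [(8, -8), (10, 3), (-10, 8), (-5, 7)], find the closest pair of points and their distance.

Computing all pairwise distances among 4 points:

d((8, -8), (10, 3)) = 11.1803
d((8, -8), (-10, 8)) = 24.0832
d((8, -8), (-5, 7)) = 19.8494
d((10, 3), (-10, 8)) = 20.6155
d((10, 3), (-5, 7)) = 15.5242
d((-10, 8), (-5, 7)) = 5.099 <-- minimum

Closest pair: (-10, 8) and (-5, 7) with distance 5.099

The closest pair is (-10, 8) and (-5, 7) with Euclidean distance 5.099. For 4 points, brute-force pairwise comparison is shown above. For large n, the divide-and-conquer algorithm (sort by x, recurse on halves, check the dividing strip) achieves O(n log n).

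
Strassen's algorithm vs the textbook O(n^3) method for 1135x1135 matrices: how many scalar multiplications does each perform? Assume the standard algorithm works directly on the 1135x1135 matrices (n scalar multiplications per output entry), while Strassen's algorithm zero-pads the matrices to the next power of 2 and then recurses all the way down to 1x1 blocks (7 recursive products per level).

Matrix multiplication for 1135x1135 matrices:

Strassen's algorithm requires power-of-2 dimensions. Pad 1135x1135 to 2048x2048 (next power of 2).

Standard algorithm: 1135^3 = 1462135375 multiplications
Strassen's algorithm: 7^(log2(2048)) = 7^11 = 1977326743 multiplications
Difference: 1462135375 - 1977326743 = -515191368 (Strassen uses MORE here due to padding overhead — for small or just-over-power-of-2 n, padding can outweigh the per-level savings)

Standard: 1462135375 multiplications (1135^3). Strassen: 1977326743 multiplications (7^11, after padding to 2048x2048). Strassen reduces 8 recursive multiplications to 7 at each level.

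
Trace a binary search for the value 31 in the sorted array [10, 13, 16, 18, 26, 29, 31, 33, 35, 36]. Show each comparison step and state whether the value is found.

Binary search for 31 in [10, 13, 16, 18, 26, 29, 31, 33, 35, 36]:

lo=0, hi=9, mid=4, arr[mid]=26 -> 26 < 31, search right half
lo=5, hi=9, mid=7, arr[mid]=33 -> 33 > 31, search left half
lo=5, hi=6, mid=5, arr[mid]=29 -> 29 < 31, search right half
lo=6, hi=6, mid=6, arr[mid]=31 -> Found target at index 6!

Binary search finds 31 at index 6 after 4 comparisons. The search repeatedly halves the search space by comparing with the middle element.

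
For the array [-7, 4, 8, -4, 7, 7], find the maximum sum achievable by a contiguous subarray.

Using Kadane's algorithm on [-7, 4, 8, -4, 7, 7]:

Scanning through the array:
Position 1 (value 4): max_ending_here = 4, max_so_far = 4
Position 2 (value 8): max_ending_here = 12, max_so_far = 12
Position 3 (value -4): max_ending_here = 8, max_so_far = 12
Position 4 (value 7): max_ending_here = 15, max_so_far = 15
Position 5 (value 7): max_ending_here = 22, max_so_far = 22

Maximum subarray: [4, 8, -4, 7, 7]
Maximum sum: 22

The maximum subarray is [4, 8, -4, 7, 7] with sum 22. This subarray runs from index 1 to index 5.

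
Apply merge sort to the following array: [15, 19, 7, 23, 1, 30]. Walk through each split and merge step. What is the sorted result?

Merge sort trace:

Split: [15, 19, 7, 23, 1, 30] -> [15, 19, 7] and [23, 1, 30]
  Split: [15, 19, 7] -> [15] and [19, 7]
    Split: [19, 7] -> [19] and [7]
    Merge: [19] + [7] -> [7, 19]
  Merge: [15] + [7, 19] -> [7, 15, 19]
  Split: [23, 1, 30] -> [23] and [1, 30]
    Split: [1, 30] -> [1] and [30]
    Merge: [1] + [30] -> [1, 30]
  Merge: [23] + [1, 30] -> [1, 23, 30]
Merge: [7, 15, 19] + [1, 23, 30] -> [1, 7, 15, 19, 23, 30]

Final sorted array: [1, 7, 15, 19, 23, 30]

The merge sort proceeds by recursively splitting the array and merging sorted halves.
After all merges, the sorted array is [1, 7, 15, 19, 23, 30].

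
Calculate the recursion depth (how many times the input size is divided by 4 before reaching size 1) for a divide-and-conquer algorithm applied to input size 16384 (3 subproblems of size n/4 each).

For divide and conquer with division factor 4:

Problem sizes at each level:
Level 0: 16384
Level 1: 4096
Level 2: 1024
Level 3: 256
Level 4: 64
Level 5: 16
Level 6: 4
Level 7: 1

The root is level 0 and the size-1 base case is level 7 (the tree spans levels 0 through 7, i.e. 8 levels counting the root), so the depth is the number of divisions: log_4(16384) = 7

The recursion tree depth is log_4(16384) = 7. At each level, the problem size is divided by 4, so it takes 7 divisions to reduce to a base case of size 1. The algorithm makes 3 recursive calls at each level.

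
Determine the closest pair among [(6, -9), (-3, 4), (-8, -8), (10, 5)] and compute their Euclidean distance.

Computing all pairwise distances among 4 points:

d((6, -9), (-3, 4)) = 15.8114
d((6, -9), (-8, -8)) = 14.0357
d((6, -9), (10, 5)) = 14.5602
d((-3, 4), (-8, -8)) = 13.0 <-- minimum
d((-3, 4), (10, 5)) = 13.0384
d((-8, -8), (10, 5)) = 22.2036

Closest pair: (-3, 4) and (-8, -8) with distance 13.0

The closest pair is (-3, 4) and (-8, -8) with Euclidean distance 13.0. For 4 points, brute-force pairwise comparison is shown above. For large n, the divide-and-conquer algorithm (sort by x, recurse on halves, check the dividing strip) achieves O(n log n).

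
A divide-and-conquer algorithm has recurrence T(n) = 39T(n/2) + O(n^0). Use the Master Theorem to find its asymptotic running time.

Master Theorem for T(n) = 39T(n/2) + O(n^0):

a = 39, b = 2, c = 0
log_b(a) = log_2(39) = 5.2854

Case 1: c = 0 < log_2(39) = 5.2854
T(n) = O(n^(log_2 39))

For T(n) = 39T(n/2) + O(n^0): log_2(39) = 5.2854. This is Case 1 of the Master Theorem (c < log_b(a), work dominated by leaves), giving O(n^(log_2 39)).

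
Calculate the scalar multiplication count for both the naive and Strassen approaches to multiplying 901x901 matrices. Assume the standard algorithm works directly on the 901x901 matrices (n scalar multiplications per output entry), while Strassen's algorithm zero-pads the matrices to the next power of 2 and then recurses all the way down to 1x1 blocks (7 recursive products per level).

Matrix multiplication for 901x901 matrices:

Strassen's algorithm requires power-of-2 dimensions. Pad 901x901 to 1024x1024 (next power of 2).

Standard algorithm: 901^3 = 731432701 multiplications
Strassen's algorithm: 7^(log2(1024)) = 7^10 = 282475249 multiplications
Savings: 731432701 - 282475249 = 448957452 multiplications

Standard: 731432701 multiplications (901^3). Strassen: 282475249 multiplications (7^10, after padding to 1024x1024). Strassen reduces 8 recursive multiplications to 7 at each level.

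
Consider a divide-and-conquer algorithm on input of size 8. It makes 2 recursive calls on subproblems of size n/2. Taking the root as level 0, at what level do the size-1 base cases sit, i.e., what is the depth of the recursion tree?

For divide and conquer with division factor 2:

Problem sizes at each level:
Level 0: 8
Level 1: 4
Level 2: 2
Level 3: 1

The root is level 0 and the size-1 base case is level 3 (the tree spans levels 0 through 3, i.e. 4 levels counting the root), so the depth is the number of divisions: log_2(8) = 3

The recursion tree depth is log_2(8) = 3. At each level, the problem size is divided by 2, so it takes 3 divisions to reduce to a base case of size 1. The algorithm makes 2 recursive calls at each level.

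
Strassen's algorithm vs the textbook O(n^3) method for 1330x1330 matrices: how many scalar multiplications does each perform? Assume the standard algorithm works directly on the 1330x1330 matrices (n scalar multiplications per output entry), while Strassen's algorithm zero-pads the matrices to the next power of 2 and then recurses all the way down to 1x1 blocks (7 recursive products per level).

Matrix multiplication for 1330x1330 matrices:

Strassen's algorithm requires power-of-2 dimensions. Pad 1330x1330 to 2048x2048 (next power of 2).

Standard algorithm: 1330^3 = 2352637000 multiplications
Strassen's algorithm: 7^(log2(2048)) = 7^11 = 1977326743 multiplications
Savings: 2352637000 - 1977326743 = 375310257 multiplications

Standard: 2352637000 multiplications (1330^3). Strassen: 1977326743 multiplications (7^11, after padding to 2048x2048). Strassen reduces 8 recursive multiplications to 7 at each level.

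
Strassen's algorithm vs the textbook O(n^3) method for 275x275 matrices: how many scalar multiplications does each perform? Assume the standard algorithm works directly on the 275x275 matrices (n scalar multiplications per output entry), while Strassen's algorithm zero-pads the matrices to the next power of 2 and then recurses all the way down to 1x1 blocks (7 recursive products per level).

Matrix multiplication for 275x275 matrices:

Strassen's algorithm requires power-of-2 dimensions. Pad 275x275 to 512x512 (next power of 2).

Standard algorithm: 275^3 = 20796875 multiplications
Strassen's algorithm: 7^(log2(512)) = 7^9 = 40353607 multiplications
Difference: 20796875 - 40353607 = -19556732 (Strassen uses MORE here due to padding overhead — for small or just-over-power-of-2 n, padding can outweigh the per-level savings)

Standard: 20796875 multiplications (275^3). Strassen: 40353607 multiplications (7^9, after padding to 512x512). Strassen reduces 8 recursive multiplications to 7 at each level.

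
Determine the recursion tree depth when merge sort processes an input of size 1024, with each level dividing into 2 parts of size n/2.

For divide and conquer with division factor 2:

Problem sizes at each level:
Level 0: 1024
Level 1: 512
Level 2: 256
Level 3: 128
Level 4: 64
Level 5: 32
Level 6: 16
Level 7: 8
Level 8: 4
Level 9: 2
Level 10: 1

The root is level 0 and the size-1 base case is level 10 (the tree spans levels 0 through 10, i.e. 11 levels counting the root), so the depth is the number of divisions: log_2(1024) = 10

The recursion tree depth is log_2(1024) = 10. At each level, the problem size is divided by 2, so it takes 10 divisions to reduce to a base case of size 1. The algorithm makes 2 recursive calls at each level.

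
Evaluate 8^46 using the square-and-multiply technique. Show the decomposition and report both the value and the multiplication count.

Computing 8^46 by squaring (build up from 8^1; each line after the first costs one multiplication):

8^1 = 8
8^2 = (8^1)^2 = 8^2 = 64
8^4 = (8^2)^2 = 64^2 = 4096
8^5 = 8 * 8^4 = 8 * 4096 = 32768
8^10 = (8^5)^2 = 32768^2 = 1073741824
8^11 = 8 * 8^10 = 8 * 1073741824 = 8589934592
8^22 = (8^11)^2 = 8589934592^2 = 73786976294838206464
8^23 = 8 * 8^22 = 8 * 73786976294838206464 = 590295810358705651712
8^46 = (8^23)^2 = 590295810358705651712^2 = 348449143727040986586495598010130648530944

Result: 348449143727040986586495598010130648530944
Multiplications needed: 8 (8 lines after 8^1)

8^46 = 348449143727040986586495598010130648530944. Using exponentiation by squaring, this requires 8 multiplications. The key idea: if the exponent is even, square the half-power; if odd, multiply by the base once.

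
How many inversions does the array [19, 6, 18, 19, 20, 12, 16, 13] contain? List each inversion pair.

Finding inversions in [19, 6, 18, 19, 20, 12, 16, 13]:

(0, 1): arr[0]=19 > arr[1]=6
(0, 2): arr[0]=19 > arr[2]=18
(0, 5): arr[0]=19 > arr[5]=12
(0, 6): arr[0]=19 > arr[6]=16
(0, 7): arr[0]=19 > arr[7]=13
(2, 5): arr[2]=18 > arr[5]=12
(2, 6): arr[2]=18 > arr[6]=16
(2, 7): arr[2]=18 > arr[7]=13
(3, 5): arr[3]=19 > arr[5]=12
(3, 6): arr[3]=19 > arr[6]=16
(3, 7): arr[3]=19 > arr[7]=13
(4, 5): arr[4]=20 > arr[5]=12
(4, 6): arr[4]=20 > arr[6]=16
(4, 7): arr[4]=20 > arr[7]=13
(6, 7): arr[6]=16 > arr[7]=13

Total inversions: 15

The array has 15 inversion(s): (0,1), (0,2), (0,5), (0,6), (0,7), (2,5), (2,6), (2,7), (3,5), (3,6), (3,7), (4,5), (4,6), (4,7), (6,7). Each pair (i,j) satisfies i < j and arr[i] > arr[j].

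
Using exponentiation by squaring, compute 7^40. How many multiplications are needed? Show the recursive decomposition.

Computing 7^40 by squaring (build up from 7^1; each line after the first costs one multiplication):

7^1 = 7
7^2 = (7^1)^2 = 7^2 = 49
7^4 = (7^2)^2 = 49^2 = 2401
7^5 = 7 * 7^4 = 7 * 2401 = 16807
7^10 = (7^5)^2 = 16807^2 = 282475249
7^20 = (7^10)^2 = 282475249^2 = 79792266297612001
7^40 = (7^20)^2 = 79792266297612001^2 = 6366805760909027985741435139224001

Result: 6366805760909027985741435139224001
Multiplications needed: 6 (6 lines after 7^1)

7^40 = 6366805760909027985741435139224001. Using exponentiation by squaring, this requires 6 multiplications. The key idea: if the exponent is even, square the half-power; if odd, multiply by the base once.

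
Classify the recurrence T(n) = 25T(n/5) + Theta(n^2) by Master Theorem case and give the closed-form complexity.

Master Theorem for T(n) = 25T(n/5) + O(n^2):

a = 25, b = 5, c = 2
log_b(a) = log_5(25) = 2.0000

Case 2: c = 2 = log_5(25) = 2.0000
T(n) = O(n^2 log n) = O(n^2 log n)

For T(n) = 25T(n/5) + O(n^2): log_5(25) = 2.0000. This is Case 2 of the Master Theorem (c = log_b(a), equal work at all levels), giving O(n^2 log n).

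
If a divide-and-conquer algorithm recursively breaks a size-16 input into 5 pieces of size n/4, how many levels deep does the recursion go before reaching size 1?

For divide and conquer with division factor 4:

Problem sizes at each level:
Level 0: 16
Level 1: 4
Level 2: 1

The root is level 0 and the size-1 base case is level 2 (the tree spans levels 0 through 2, i.e. 3 levels counting the root), so the depth is the number of divisions: log_4(16) = 2

The recursion tree depth is log_4(16) = 2. At each level, the problem size is divided by 4, so it takes 2 divisions to reduce to a base case of size 1. The algorithm makes 5 recursive calls at each level.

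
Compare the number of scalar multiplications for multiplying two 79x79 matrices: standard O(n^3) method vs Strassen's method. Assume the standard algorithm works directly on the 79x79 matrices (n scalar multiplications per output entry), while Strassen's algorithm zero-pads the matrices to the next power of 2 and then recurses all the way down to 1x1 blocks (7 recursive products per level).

Matrix multiplication for 79x79 matrices:

Strassen's algorithm requires power-of-2 dimensions. Pad 79x79 to 128x128 (next power of 2).

Standard algorithm: 79^3 = 493039 multiplications
Strassen's algorithm: 7^(log2(128)) = 7^7 = 823543 multiplications
Difference: 493039 - 823543 = -330504 (Strassen uses MORE here due to padding overhead — for small or just-over-power-of-2 n, padding can outweigh the per-level savings)

Standard: 493039 multiplications (79^3). Strassen: 823543 multiplications (7^7, after padding to 128x128). Strassen reduces 8 recursive multiplications to 7 at each level.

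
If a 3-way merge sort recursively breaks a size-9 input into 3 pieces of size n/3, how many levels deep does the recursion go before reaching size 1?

For divide and conquer with division factor 3:

Problem sizes at each level:
Level 0: 9
Level 1: 3
Level 2: 1

The root is level 0 and the size-1 base case is level 2 (the tree spans levels 0 through 2, i.e. 3 levels counting the root), so the depth is the number of divisions: log_3(9) = 2

The recursion tree depth is log_3(9) = 2. At each level, the problem size is divided by 3, so it takes 2 divisions to reduce to a base case of size 1. The algorithm makes 3 recursive calls at each level.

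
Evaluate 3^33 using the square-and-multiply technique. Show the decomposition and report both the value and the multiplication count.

Computing 3^33 by squaring (build up from 3^1; each line after the first costs one multiplication):

3^1 = 3
3^2 = (3^1)^2 = 3^2 = 9
3^4 = (3^2)^2 = 9^2 = 81
3^8 = (3^4)^2 = 81^2 = 6561
3^16 = (3^8)^2 = 6561^2 = 43046721
3^32 = (3^16)^2 = 43046721^2 = 1853020188851841
3^33 = 3 * 3^32 = 3 * 1853020188851841 = 5559060566555523

Result: 5559060566555523
Multiplications needed: 6 (6 lines after 3^1)

3^33 = 5559060566555523. Using exponentiation by squaring, this requires 6 multiplications. The key idea: if the exponent is even, square the half-power; if odd, multiply by the base once.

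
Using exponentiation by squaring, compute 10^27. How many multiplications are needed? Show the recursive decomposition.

Computing 10^27 by squaring (build up from 10^1; each line after the first costs one multiplication):

10^1 = 10
10^2 = (10^1)^2 = 10^2 = 100
10^3 = 10 * 10^2 = 10 * 100 = 1000
10^6 = (10^3)^2 = 1000^2 = 1000000
10^12 = (10^6)^2 = 1000000^2 = 1000000000000
10^13 = 10 * 10^12 = 10 * 1000000000000 = 10000000000000
10^26 = (10^13)^2 = 10000000000000^2 = 100000000000000000000000000
10^27 = 10 * 10^26 = 10 * 100000000000000000000000000 = 1000000000000000000000000000

Result: 1000000000000000000000000000
Multiplications needed: 7 (7 lines after 10^1)

10^27 = 1000000000000000000000000000. Using exponentiation by squaring, this requires 7 multiplications. The key idea: if the exponent is even, square the half-power; if odd, multiply by the base once.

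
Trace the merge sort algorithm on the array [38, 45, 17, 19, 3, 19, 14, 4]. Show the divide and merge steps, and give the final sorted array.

Merge sort trace:

Split: [38, 45, 17, 19, 3, 19, 14, 4] -> [38, 45, 17, 19] and [3, 19, 14, 4]
  Split: [38, 45, 17, 19] -> [38, 45] and [17, 19]
    Split: [38, 45] -> [38] and [45]
    Merge: [38] + [45] -> [38, 45]
    Split: [17, 19] -> [17] and [19]
    Merge: [17] + [19] -> [17, 19]
  Merge: [38, 45] + [17, 19] -> [17, 19, 38, 45]
  Split: [3, 19, 14, 4] -> [3, 19] and [14, 4]
    Split: [3, 19] -> [3] and [19]
    Merge: [3] + [19] -> [3, 19]
    Split: [14, 4] -> [14] and [4]
    Merge: [14] + [4] -> [4, 14]
  Merge: [3, 19] + [4, 14] -> [3, 4, 14, 19]
Merge: [17, 19, 38, 45] + [3, 4, 14, 19] -> [3, 4, 14, 17, 19, 19, 38, 45]

Final sorted array: [3, 4, 14, 17, 19, 19, 38, 45]

The merge sort proceeds by recursively splitting the array and merging sorted halves.
After all merges, the sorted array is [3, 4, 14, 17, 19, 19, 38, 45].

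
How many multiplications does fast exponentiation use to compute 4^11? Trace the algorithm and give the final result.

Computing 4^11 by squaring (build up from 4^1; each line after the first costs one multiplication):

4^1 = 4
4^2 = (4^1)^2 = 4^2 = 16
4^4 = (4^2)^2 = 16^2 = 256
4^5 = 4 * 4^4 = 4 * 256 = 1024
4^10 = (4^5)^2 = 1024^2 = 1048576
4^11 = 4 * 4^10 = 4 * 1048576 = 4194304

Result: 4194304
Multiplications needed: 5 (5 lines after 4^1)

4^11 = 4194304. Using exponentiation by squaring, this requires 5 multiplications. The key idea: if the exponent is even, square the half-power; if odd, multiply by the base once.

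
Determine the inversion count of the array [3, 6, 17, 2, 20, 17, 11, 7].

Finding inversions in [3, 6, 17, 2, 20, 17, 11, 7]:

(0, 3): arr[0]=3 > arr[3]=2
(1, 3): arr[1]=6 > arr[3]=2
(2, 3): arr[2]=17 > arr[3]=2
(2, 6): arr[2]=17 > arr[6]=11
(2, 7): arr[2]=17 > arr[7]=7
(4, 5): arr[4]=20 > arr[5]=17
(4, 6): arr[4]=20 > arr[6]=11
(4, 7): arr[4]=20 > arr[7]=7
(5, 6): arr[5]=17 > arr[6]=11
(5, 7): arr[5]=17 > arr[7]=7
(6, 7): arr[6]=11 > arr[7]=7

Total inversions: 11

The array has 11 inversion(s): (0,3), (1,3), (2,3), (2,6), (2,7), (4,5), (4,6), (4,7), (5,6), (5,7), (6,7). Each pair (i,j) satisfies i < j and arr[i] > arr[j].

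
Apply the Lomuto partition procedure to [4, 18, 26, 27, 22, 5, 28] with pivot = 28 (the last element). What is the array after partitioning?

Lomuto partition with pivot = 28:

Initial array: [4, 18, 26, 27, 22, 5, 28]

arr[0]=4 <= 28: swap with position 0, array becomes [4, 18, 26, 27, 22, 5, 28]
arr[1]=18 <= 28: swap with position 1, array becomes [4, 18, 26, 27, 22, 5, 28]
arr[2]=26 <= 28: swap with position 2, array becomes [4, 18, 26, 27, 22, 5, 28]
arr[3]=27 <= 28: swap with position 3, array becomes [4, 18, 26, 27, 22, 5, 28]
arr[4]=22 <= 28: swap with position 4, array becomes [4, 18, 26, 27, 22, 5, 28]
arr[5]=5 <= 28: swap with position 5, array becomes [4, 18, 26, 27, 22, 5, 28]

Place pivot at position 6: [4, 18, 26, 27, 22, 5, 28]
Pivot position: 6

After partitioning with pivot 28, the array becomes [4, 18, 26, 27, 22, 5, 28]. The pivot is placed at index 6. All elements to the left of the pivot are <= 28, and all elements to the right are > 28.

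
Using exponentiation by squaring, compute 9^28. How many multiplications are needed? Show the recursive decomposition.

Computing 9^28 by squaring (build up from 9^1; each line after the first costs one multiplication):

9^1 = 9
9^2 = (9^1)^2 = 9^2 = 81
9^3 = 9 * 9^2 = 9 * 81 = 729
9^6 = (9^3)^2 = 729^2 = 531441
9^7 = 9 * 9^6 = 9 * 531441 = 4782969
9^14 = (9^7)^2 = 4782969^2 = 22876792454961
9^28 = (9^14)^2 = 22876792454961^2 = 523347633027360537213511521

Result: 523347633027360537213511521
Multiplications needed: 6 (6 lines after 9^1)

9^28 = 523347633027360537213511521. Using exponentiation by squaring, this requires 6 multiplications. The key idea: if the exponent is even, square the half-power; if odd, multiply by the base once.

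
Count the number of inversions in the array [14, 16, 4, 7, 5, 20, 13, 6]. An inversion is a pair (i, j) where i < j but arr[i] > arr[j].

Finding inversions in [14, 16, 4, 7, 5, 20, 13, 6]:

(0, 2): arr[0]=14 > arr[2]=4
(0, 3): arr[0]=14 > arr[3]=7
(0, 4): arr[0]=14 > arr[4]=5
(0, 6): arr[0]=14 > arr[6]=13
(0, 7): arr[0]=14 > arr[7]=6
(1, 2): arr[1]=16 > arr[2]=4
(1, 3): arr[1]=16 > arr[3]=7
(1, 4): arr[1]=16 > arr[4]=5
(1, 6): arr[1]=16 > arr[6]=13
(1, 7): arr[1]=16 > arr[7]=6
(3, 4): arr[3]=7 > arr[4]=5
(3, 7): arr[3]=7 > arr[7]=6
(5, 6): arr[5]=20 > arr[6]=13
(5, 7): arr[5]=20 > arr[7]=6
(6, 7): arr[6]=13 > arr[7]=6

Total inversions: 15

The array has 15 inversion(s): (0,2), (0,3), (0,4), (0,6), (0,7), (1,2), (1,3), (1,4), (1,6), (1,7), (3,4), (3,7), (5,6), (5,7), (6,7). Each pair (i,j) satisfies i < j and arr[i] > arr[j].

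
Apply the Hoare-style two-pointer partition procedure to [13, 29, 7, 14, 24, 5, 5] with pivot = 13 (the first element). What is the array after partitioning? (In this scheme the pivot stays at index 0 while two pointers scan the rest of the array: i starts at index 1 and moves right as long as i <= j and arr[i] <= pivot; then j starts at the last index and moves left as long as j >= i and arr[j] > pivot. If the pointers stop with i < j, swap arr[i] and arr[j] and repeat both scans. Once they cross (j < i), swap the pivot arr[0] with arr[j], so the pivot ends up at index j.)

Hoare-style two-pointer partition with pivot = 13:

Initial array: [13, 29, 7, 14, 24, 5, 5]

Pointers start at i = 1, j = 6.
i stops at index 1 (arr[1]=29 > 13), j stops at index 6 (arr[6]=5 <= 13): swap arr[1] and arr[6], array becomes [13, 5, 7, 14, 24, 5, 29]
i stops at index 3 (arr[3]=14 > 13), j stops at index 5 (arr[5]=5 <= 13): swap arr[3] and arr[5], array becomes [13, 5, 7, 5, 24, 14, 29]
i ends at 4, j ends at 3: the pointers have crossed (j < i), so scanning stops.

Swap pivot arr[0] with arr[3] to place pivot at position 3: [5, 5, 7, 13, 24, 14, 29]
Pivot position: 3

After partitioning with pivot 13, the array becomes [5, 5, 7, 13, 24, 14, 29]. The pivot is placed at index 3. All elements to the left of the pivot are <= 13, and all elements to the right are > 13.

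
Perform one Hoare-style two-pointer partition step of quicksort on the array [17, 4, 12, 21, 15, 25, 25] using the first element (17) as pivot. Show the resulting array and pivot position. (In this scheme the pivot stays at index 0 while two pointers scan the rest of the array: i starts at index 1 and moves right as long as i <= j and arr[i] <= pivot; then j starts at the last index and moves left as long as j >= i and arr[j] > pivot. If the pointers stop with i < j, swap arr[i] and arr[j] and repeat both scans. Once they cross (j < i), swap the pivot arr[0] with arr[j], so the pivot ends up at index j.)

Hoare-style two-pointer partition with pivot = 17:

Initial array: [17, 4, 12, 21, 15, 25, 25]

Pointers start at i = 1, j = 6.
i stops at index 3 (arr[3]=21 > 17), j stops at index 4 (arr[4]=15 <= 17): swap arr[3] and arr[4], array becomes [17, 4, 12, 15, 21, 25, 25]
i ends at 4, j ends at 3: the pointers have crossed (j < i), so scanning stops.

Swap pivot arr[0] with arr[3] to place pivot at position 3: [15, 4, 12, 17, 21, 25, 25]
Pivot position: 3

After partitioning with pivot 17, the array becomes [15, 4, 12, 17, 21, 25, 25]. The pivot is placed at index 3. All elements to the left of the pivot are <= 17, and all elements to the right are > 17.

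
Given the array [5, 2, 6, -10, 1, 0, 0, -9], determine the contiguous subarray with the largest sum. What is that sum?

Using Kadane's algorithm on [5, 2, 6, -10, 1, 0, 0, -9]:

Scanning through the array:
Position 1 (value 2): max_ending_here = 7, max_so_far = 7
Position 2 (value 6): max_ending_here = 13, max_so_far = 13
Position 3 (value -10): max_ending_here = 3, max_so_far = 13
Position 4 (value 1): max_ending_here = 4, max_so_far = 13
Position 5 (value 0): max_ending_here = 4, max_so_far = 13
Position 6 (value 0): max_ending_here = 4, max_so_far = 13
Position 7 (value -9): max_ending_here = -5, max_so_far = 13

Maximum subarray: [5, 2, 6]
Maximum sum: 13

The maximum subarray is [5, 2, 6] with sum 13. This subarray runs from index 0 to index 2.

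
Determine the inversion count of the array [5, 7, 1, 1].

Finding inversions in [5, 7, 1, 1]:

(0, 2): arr[0]=5 > arr[2]=1
(0, 3): arr[0]=5 > arr[3]=1
(1, 2): arr[1]=7 > arr[2]=1
(1, 3): arr[1]=7 > arr[3]=1

Total inversions: 4

The array has 4 inversion(s): (0,2), (0,3), (1,2), (1,3). Each pair (i,j) satisfies i < j and arr[i] > arr[j].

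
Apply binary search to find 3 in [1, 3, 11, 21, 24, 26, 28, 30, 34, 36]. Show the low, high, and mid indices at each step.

Binary search for 3 in [1, 3, 11, 21, 24, 26, 28, 30, 34, 36]:

lo=0, hi=9, mid=4, arr[mid]=24 -> 24 > 3, search left half
lo=0, hi=3, mid=1, arr[mid]=3 -> Found target at index 1!

Binary search finds 3 at index 1 after 2 comparisons. The search repeatedly halves the search space by comparing with the middle element.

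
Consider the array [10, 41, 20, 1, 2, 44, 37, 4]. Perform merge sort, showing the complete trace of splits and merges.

Merge sort trace:

Split: [10, 41, 20, 1, 2, 44, 37, 4] -> [10, 41, 20, 1] and [2, 44, 37, 4]
  Split: [10, 41, 20, 1] -> [10, 41] and [20, 1]
    Split: [10, 41] -> [10] and [41]
    Merge: [10] + [41] -> [10, 41]
    Split: [20, 1] -> [20] and [1]
    Merge: [20] + [1] -> [1, 20]
  Merge: [10, 41] + [1, 20] -> [1, 10, 20, 41]
  Split: [2, 44, 37, 4] -> [2, 44] and [37, 4]
    Split: [2, 44] -> [2] and [44]
    Merge: [2] + [44] -> [2, 44]
    Split: [37, 4] -> [37] and [4]
    Merge: [37] + [4] -> [4, 37]
  Merge: [2, 44] + [4, 37] -> [2, 4, 37, 44]
Merge: [1, 10, 20, 41] + [2, 4, 37, 44] -> [1, 2, 4, 10, 20, 37, 41, 44]

Final sorted array: [1, 2, 4, 10, 20, 37, 41, 44]

The merge sort proceeds by recursively splitting the array and merging sorted halves.
After all merges, the sorted array is [1, 2, 4, 10, 20, 37, 41, 44].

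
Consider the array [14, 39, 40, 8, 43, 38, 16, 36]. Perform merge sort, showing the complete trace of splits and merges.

Merge sort trace:

Split: [14, 39, 40, 8, 43, 38, 16, 36] -> [14, 39, 40, 8] and [43, 38, 16, 36]
  Split: [14, 39, 40, 8] -> [14, 39] and [40, 8]
    Split: [14, 39] -> [14] and [39]
    Merge: [14] + [39] -> [14, 39]
    Split: [40, 8] -> [40] and [8]
    Merge: [40] + [8] -> [8, 40]
  Merge: [14, 39] + [8, 40] -> [8, 14, 39, 40]
  Split: [43, 38, 16, 36] -> [43, 38] and [16, 36]
    Split: [43, 38] -> [43] and [38]
    Merge: [43] + [38] -> [38, 43]
    Split: [16, 36] -> [16] and [36]
    Merge: [16] + [36] -> [16, 36]
  Merge: [38, 43] + [16, 36] -> [16, 36, 38, 43]
Merge: [8, 14, 39, 40] + [16, 36, 38, 43] -> [8, 14, 16, 36, 38, 39, 40, 43]

Final sorted array: [8, 14, 16, 36, 38, 39, 40, 43]

The merge sort proceeds by recursively splitting the array and merging sorted halves.
After all merges, the sorted array is [8, 14, 16, 36, 38, 39, 40, 43].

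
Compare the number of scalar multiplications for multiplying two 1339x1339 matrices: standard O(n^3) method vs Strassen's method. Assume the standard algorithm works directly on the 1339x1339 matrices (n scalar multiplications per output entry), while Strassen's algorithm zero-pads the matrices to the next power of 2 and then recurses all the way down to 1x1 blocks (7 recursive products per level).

Matrix multiplication for 1339x1339 matrices:

Strassen's algorithm requires power-of-2 dimensions. Pad 1339x1339 to 2048x2048 (next power of 2).

Standard algorithm: 1339^3 = 2400721219 multiplications
Strassen's algorithm: 7^(log2(2048)) = 7^11 = 1977326743 multiplications
Savings: 2400721219 - 1977326743 = 423394476 multiplications

Standard: 2400721219 multiplications (1339^3). Strassen: 1977326743 multiplications (7^11, after padding to 2048x2048). Strassen reduces 8 recursive multiplications to 7 at each level.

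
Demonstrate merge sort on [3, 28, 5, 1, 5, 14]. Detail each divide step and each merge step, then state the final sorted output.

Merge sort trace:

Split: [3, 28, 5, 1, 5, 14] -> [3, 28, 5] and [1, 5, 14]
  Split: [3, 28, 5] -> [3] and [28, 5]
    Split: [28, 5] -> [28] and [5]
    Merge: [28] + [5] -> [5, 28]
  Merge: [3] + [5, 28] -> [3, 5, 28]
  Split: [1, 5, 14] -> [1] and [5, 14]
    Split: [5, 14] -> [5] and [14]
    Merge: [5] + [14] -> [5, 14]
  Merge: [1] + [5, 14] -> [1, 5, 14]
Merge: [3, 5, 28] + [1, 5, 14] -> [1, 3, 5, 5, 14, 28]

Final sorted array: [1, 3, 5, 5, 14, 28]

The merge sort proceeds by recursively splitting the array and merging sorted halves.
After all merges, the sorted array is [1, 3, 5, 5, 14, 28].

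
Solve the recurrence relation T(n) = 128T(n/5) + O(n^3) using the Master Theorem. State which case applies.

Master Theorem for T(n) = 128T(n/5) + O(n^3):

a = 128, b = 5, c = 3
log_b(a) = log_5(128) = 3.0147

Case 1: c = 3 < log_5(128) = 3.0147
T(n) = O(n^(log_5 128))

For T(n) = 128T(n/5) + O(n^3): log_5(128) = 3.0147. This is Case 1 of the Master Theorem (c < log_b(a), work dominated by leaves), giving O(n^(log_5 128)).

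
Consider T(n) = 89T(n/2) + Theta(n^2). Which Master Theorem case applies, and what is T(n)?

Master Theorem for T(n) = 89T(n/2) + O(n^2):

a = 89, b = 2, c = 2
log_b(a) = log_2(89) = 6.4757

Case 1: c = 2 < log_2(89) = 6.4757
T(n) = O(n^(log_2 89))

For T(n) = 89T(n/2) + O(n^2): log_2(89) = 6.4757. This is Case 1 of the Master Theorem (c < log_b(a), work dominated by leaves), giving O(n^(log_2 89)).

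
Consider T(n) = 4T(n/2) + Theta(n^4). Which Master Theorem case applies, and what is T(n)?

Master Theorem for T(n) = 4T(n/2) + O(n^4):

a = 4, b = 2, c = 4
log_b(a) = log_2(4) = 2.0000

Case 3: c = 4 > log_2(4) = 2.0000
T(n) = O(n^4) = O(n^4)

For T(n) = 4T(n/2) + O(n^4): log_2(4) = 2.0000. This is Case 3 of the Master Theorem (c > log_b(a), work dominated by root), giving O(n^4).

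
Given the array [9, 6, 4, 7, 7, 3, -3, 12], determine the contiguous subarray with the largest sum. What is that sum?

Using Kadane's algorithm on [9, 6, 4, 7, 7, 3, -3, 12]:

Scanning through the array:
Position 1 (value 6): max_ending_here = 15, max_so_far = 15
Position 2 (value 4): max_ending_here = 19, max_so_far = 19
Position 3 (value 7): max_ending_here = 26, max_so_far = 26
Position 4 (value 7): max_ending_here = 33, max_so_far = 33
Position 5 (value 3): max_ending_here = 36, max_so_far = 36
Position 6 (value -3): max_ending_here = 33, max_so_far = 36
Position 7 (value 12): max_ending_here = 45, max_so_far = 45

Maximum subarray: [9, 6, 4, 7, 7, 3, -3, 12]
Maximum sum: 45

The maximum subarray is [9, 6, 4, 7, 7, 3, -3, 12] with sum 45. This subarray runs from index 0 to index 7.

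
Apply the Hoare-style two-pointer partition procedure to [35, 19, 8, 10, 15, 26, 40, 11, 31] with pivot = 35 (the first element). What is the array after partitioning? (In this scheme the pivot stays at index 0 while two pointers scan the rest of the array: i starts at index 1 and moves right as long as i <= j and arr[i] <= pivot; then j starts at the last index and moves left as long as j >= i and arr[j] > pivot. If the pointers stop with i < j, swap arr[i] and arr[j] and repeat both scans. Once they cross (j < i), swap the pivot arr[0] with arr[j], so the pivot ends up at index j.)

Hoare-style two-pointer partition with pivot = 35:

Initial array: [35, 19, 8, 10, 15, 26, 40, 11, 31]

Pointers start at i = 1, j = 8.
i stops at index 6 (arr[6]=40 > 35), j stops at index 8 (arr[8]=31 <= 35): swap arr[6] and arr[8], array becomes [35, 19, 8, 10, 15, 26, 31, 11, 40]
i ends at 8, j ends at 7: the pointers have crossed (j < i), so scanning stops.

Swap pivot arr[0] with arr[7] to place pivot at position 7: [11, 19, 8, 10, 15, 26, 31, 35, 40]
Pivot position: 7

After partitioning with pivot 35, the array becomes [11, 19, 8, 10, 15, 26, 31, 35, 40]. The pivot is placed at index 7. All elements to the left of the pivot are <= 35, and all elements to the right are > 35.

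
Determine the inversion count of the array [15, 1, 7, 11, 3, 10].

Finding inversions in [15, 1, 7, 11, 3, 10]:

(0, 1): arr[0]=15 > arr[1]=1
(0, 2): arr[0]=15 > arr[2]=7
(0, 3): arr[0]=15 > arr[3]=11
(0, 4): arr[0]=15 > arr[4]=3
(0, 5): arr[0]=15 > arr[5]=10
(2, 4): arr[2]=7 > arr[4]=3
(3, 4): arr[3]=11 > arr[4]=3
(3, 5): arr[3]=11 > arr[5]=10

Total inversions: 8

The array has 8 inversion(s): (0,1), (0,2), (0,3), (0,4), (0,5), (2,4), (3,4), (3,5). Each pair (i,j) satisfies i < j and arr[i] > arr[j].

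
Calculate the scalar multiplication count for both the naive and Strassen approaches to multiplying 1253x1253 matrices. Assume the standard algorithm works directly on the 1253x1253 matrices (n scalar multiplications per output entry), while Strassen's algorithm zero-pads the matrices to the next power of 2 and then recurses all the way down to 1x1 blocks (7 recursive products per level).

Matrix multiplication for 1253x1253 matrices:

Strassen's algorithm requires power-of-2 dimensions. Pad 1253x1253 to 2048x2048 (next power of 2).

Standard algorithm: 1253^3 = 1967221277 multiplications
Strassen's algorithm: 7^(log2(2048)) = 7^11 = 1977326743 multiplications
Difference: 1967221277 - 1977326743 = -10105466 (Strassen uses MORE here due to padding overhead — for small or just-over-power-of-2 n, padding can outweigh the per-level savings)

Standard: 1967221277 multiplications (1253^3). Strassen: 1977326743 multiplications (7^11, after padding to 2048x2048). Strassen reduces 8 recursive multiplications to 7 at each level.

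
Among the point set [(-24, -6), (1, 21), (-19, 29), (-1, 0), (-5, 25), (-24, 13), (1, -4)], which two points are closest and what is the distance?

Computing all pairwise distances among 7 points:

d((-24, -6), (1, 21)) = 36.7967
d((-24, -6), (-19, 29)) = 35.3553
d((-24, -6), (-1, 0)) = 23.7697
d((-24, -6), (-5, 25)) = 36.3593
d((-24, -6), (-24, 13)) = 19.0
d((-24, -6), (1, -4)) = 25.0799
d((1, 21), (-19, 29)) = 21.5407
d((1, 21), (-1, 0)) = 21.095
d((1, 21), (-5, 25)) = 7.2111
d((1, 21), (-24, 13)) = 26.2488
d((1, 21), (1, -4)) = 25.0
d((-19, 29), (-1, 0)) = 34.1321
d((-19, 29), (-5, 25)) = 14.5602
d((-19, 29), (-24, 13)) = 16.7631
d((-19, 29), (1, -4)) = 38.5876
d((-1, 0), (-5, 25)) = 25.318
d((-1, 0), (-24, 13)) = 26.4197
d((-1, 0), (1, -4)) = 4.4721 <-- minimum
d((-5, 25), (-24, 13)) = 22.4722
d((-5, 25), (1, -4)) = 29.6142
d((-24, 13), (1, -4)) = 30.2324

Closest pair: (-1, 0) and (1, -4) with distance 4.4721

The closest pair is (-1, 0) and (1, -4) with Euclidean distance 4.4721. For 7 points, brute-force pairwise comparison is shown above. For large n, the divide-and-conquer algorithm (sort by x, recurse on halves, check the dividing strip) achieves O(n log n).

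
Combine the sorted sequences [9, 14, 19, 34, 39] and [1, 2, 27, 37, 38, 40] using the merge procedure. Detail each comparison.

Merging process:

Compare 9 vs 1: take 1 from right. Merged: [1]
Compare 9 vs 2: take 2 from right. Merged: [1, 2]
Compare 9 vs 27: take 9 from left. Merged: [1, 2, 9]
Compare 14 vs 27: take 14 from left. Merged: [1, 2, 9, 14]
Compare 19 vs 27: take 19 from left. Merged: [1, 2, 9, 14, 19]
Compare 34 vs 27: take 27 from right. Merged: [1, 2, 9, 14, 19, 27]
Compare 34 vs 37: take 34 from left. Merged: [1, 2, 9, 14, 19, 27, 34]
Compare 39 vs 37: take 37 from right. Merged: [1, 2, 9, 14, 19, 27, 34, 37]
Compare 39 vs 38: take 38 from right. Merged: [1, 2, 9, 14, 19, 27, 34, 37, 38]
Compare 39 vs 40: take 39 from left. Merged: [1, 2, 9, 14, 19, 27, 34, 37, 38, 39]
Append remaining from right: [40]. Merged: [1, 2, 9, 14, 19, 27, 34, 37, 38, 39, 40]

Final merged array: [1, 2, 9, 14, 19, 27, 34, 37, 38, 39, 40]
Total comparisons: 10

The merged array is [1, 2, 9, 14, 19, 27, 34, 37, 38, 39, 40], requiring 10 comparisons. The merge step runs in O(n) time where n is the total number of elements.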